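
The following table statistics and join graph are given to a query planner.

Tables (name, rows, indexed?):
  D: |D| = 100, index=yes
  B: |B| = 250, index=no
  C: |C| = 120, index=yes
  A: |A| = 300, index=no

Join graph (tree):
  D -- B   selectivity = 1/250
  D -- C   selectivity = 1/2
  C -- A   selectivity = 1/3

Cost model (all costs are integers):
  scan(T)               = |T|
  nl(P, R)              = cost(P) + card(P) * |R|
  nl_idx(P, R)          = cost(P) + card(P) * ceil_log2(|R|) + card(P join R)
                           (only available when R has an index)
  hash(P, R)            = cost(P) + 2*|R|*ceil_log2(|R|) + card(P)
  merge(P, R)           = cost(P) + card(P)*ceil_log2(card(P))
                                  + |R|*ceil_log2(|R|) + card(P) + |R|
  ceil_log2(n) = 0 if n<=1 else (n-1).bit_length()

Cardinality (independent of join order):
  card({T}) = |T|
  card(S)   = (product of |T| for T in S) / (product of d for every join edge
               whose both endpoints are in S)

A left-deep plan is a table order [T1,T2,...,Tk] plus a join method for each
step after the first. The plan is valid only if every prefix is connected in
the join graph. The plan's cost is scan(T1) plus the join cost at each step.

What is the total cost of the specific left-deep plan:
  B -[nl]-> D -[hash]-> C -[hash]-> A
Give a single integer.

38430

step 1: scan B: cost=250, card=250
step 2: join D via nl
    card(P join D) = 250*100/(250) = 100
    cost = 250 + 250*100 = 25250
step 3: join C via hash
    card(P join C) = 100*120/(2) = 6000
    cost = 25250 + 2*120*7 + 100 = 27030
step 4: join A via hash
    card(P join A) = 6000*300/(3) = 600000
    cost = 27030 + 2*300*9 + 6000 = 38430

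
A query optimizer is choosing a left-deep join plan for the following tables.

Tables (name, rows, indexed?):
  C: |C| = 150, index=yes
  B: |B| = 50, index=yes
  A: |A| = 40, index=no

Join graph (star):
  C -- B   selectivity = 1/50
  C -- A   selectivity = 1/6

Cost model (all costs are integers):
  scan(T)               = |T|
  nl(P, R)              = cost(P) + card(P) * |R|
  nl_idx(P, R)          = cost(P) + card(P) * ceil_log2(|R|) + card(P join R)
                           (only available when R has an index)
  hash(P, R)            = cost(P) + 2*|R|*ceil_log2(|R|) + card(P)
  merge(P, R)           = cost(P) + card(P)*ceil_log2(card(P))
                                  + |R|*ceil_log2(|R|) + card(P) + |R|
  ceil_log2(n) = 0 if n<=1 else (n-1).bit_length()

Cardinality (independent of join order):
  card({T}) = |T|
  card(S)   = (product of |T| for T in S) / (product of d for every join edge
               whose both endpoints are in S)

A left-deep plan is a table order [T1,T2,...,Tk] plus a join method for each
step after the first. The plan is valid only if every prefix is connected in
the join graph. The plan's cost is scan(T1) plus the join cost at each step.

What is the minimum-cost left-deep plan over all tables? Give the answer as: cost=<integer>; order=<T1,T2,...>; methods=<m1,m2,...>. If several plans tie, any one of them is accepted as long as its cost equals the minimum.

Selinger DP (subsets sized 1..n):
  {C}: scan cost=150, card=150
  {B}: scan cost=50, card=50
  {A}: scan cost=40, card=40
  {BC}: card=150; try (C,nl_idx)→600, (B,hash)→900, (B,nl_idx)→1200, (C,merge)→1750, (B,merge)→1850, (C,hash)→2500 …(+2); best=600 via (C,nl_idx)
  {AC}: card=1000; try (A,hash)→780, (C,nl_idx)→1360, (C,merge)→1670, (A,merge)→1780, (C,hash)→2480, (C,nl)→6040 …(+1); best=780 via (A,hash)
  {ABC}: card=1000; try (A,hash)→1230, (A,merge)→2230, (B,hash)→2380, (A,nl)→6600, (B,nl_idx)→7780, (B,merge)→12130 …(+1); best=1230 via (A,hash)

cost=1230; order=B,C,A; methods=nl_idx,hash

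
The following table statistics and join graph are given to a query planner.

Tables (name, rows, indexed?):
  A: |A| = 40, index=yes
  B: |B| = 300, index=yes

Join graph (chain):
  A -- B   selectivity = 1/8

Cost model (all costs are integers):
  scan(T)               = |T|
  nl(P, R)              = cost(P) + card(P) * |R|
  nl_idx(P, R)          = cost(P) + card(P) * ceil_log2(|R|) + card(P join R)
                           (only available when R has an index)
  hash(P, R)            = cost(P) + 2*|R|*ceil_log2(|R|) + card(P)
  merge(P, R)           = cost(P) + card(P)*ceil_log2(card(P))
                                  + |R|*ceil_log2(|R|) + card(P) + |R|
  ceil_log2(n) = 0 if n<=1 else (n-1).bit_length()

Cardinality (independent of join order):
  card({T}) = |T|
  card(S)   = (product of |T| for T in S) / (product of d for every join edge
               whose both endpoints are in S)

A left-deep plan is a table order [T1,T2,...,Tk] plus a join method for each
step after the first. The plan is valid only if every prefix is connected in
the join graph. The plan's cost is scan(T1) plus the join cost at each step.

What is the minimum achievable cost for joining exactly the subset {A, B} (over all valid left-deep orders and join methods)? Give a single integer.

Selinger DP over subsets of {A,B}:
  {A}: scan cost=40, card=40
  {B}: scan cost=300, card=300
  {AB}: card=1500; try (A,hash)→1080, (B,nl_idx)→1900, (B,merge)→3320, (A,merge)→3580, (A,nl_idx)→3600, (B,hash)→5480 …(+2); best=1080 via (A,hash)

1080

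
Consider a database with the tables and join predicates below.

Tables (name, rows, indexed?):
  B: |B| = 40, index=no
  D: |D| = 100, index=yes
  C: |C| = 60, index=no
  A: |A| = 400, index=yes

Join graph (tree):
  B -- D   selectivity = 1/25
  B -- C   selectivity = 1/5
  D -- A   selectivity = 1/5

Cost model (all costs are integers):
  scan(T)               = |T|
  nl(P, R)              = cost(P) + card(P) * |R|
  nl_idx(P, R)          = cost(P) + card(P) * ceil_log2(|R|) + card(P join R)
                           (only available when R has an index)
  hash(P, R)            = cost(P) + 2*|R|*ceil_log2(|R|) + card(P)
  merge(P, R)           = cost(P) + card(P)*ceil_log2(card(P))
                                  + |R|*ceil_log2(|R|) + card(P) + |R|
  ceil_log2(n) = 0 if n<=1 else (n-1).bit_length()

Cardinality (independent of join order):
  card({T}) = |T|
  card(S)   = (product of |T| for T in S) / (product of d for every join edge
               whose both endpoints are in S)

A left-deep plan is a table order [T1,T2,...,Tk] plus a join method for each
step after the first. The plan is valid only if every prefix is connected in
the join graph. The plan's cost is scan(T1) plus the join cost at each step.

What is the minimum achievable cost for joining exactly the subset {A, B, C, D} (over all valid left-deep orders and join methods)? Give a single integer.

Selinger DP over subsets of {A,B,C,D}:
  {B}: scan cost=40, card=40
  {D}: scan cost=100, card=100
  {C}: scan cost=60, card=60
  {A}: scan cost=400, card=400
  {BD}: card=160; try (D,nl_idx)→480, (B,hash)→680, (D,merge)→1120, (B,merge)→1180, (D,hash)→1480, (D,nl)→4040 …(+1); best=480 via (D,nl_idx)
  {BC}: card=480; try (B,hash)→600, (C,merge)→740, (B,merge)→760, (C,hash)→800, (C,nl)→2440, (B,nl)→2460; best=600 via (B,hash)
  {AD}: card=8000; try (D,hash)→2200, (A,merge)→4900, (D,merge)→5200, (A,hash)→7400, (A,nl_idx)→9000, (D,nl_idx)→11200 …(+2); best=2200 via (D,hash)
  {BCD}: card=1920; try (C,hash)→1360, (C,merge)→2340, (D,hash)→2480, (D,nl_idx)→5880, (D,merge)→6200, (C,nl)→10080 …(+1); best=1360 via (C,hash)
  {ABD}: card=12800; try (A,merge)→5920, (A,hash)→7840, (B,hash)→10680, (A,nl_idx)→14720, (A,nl)→64480, (B,merge)→114480 …(+1); best=5920 via (A,merge)
  {ABCD}: card=153600; try (A,hash)→10480, (C,hash)→19440, (A,merge)→28400, (A,nl_idx)→172240, (C,merge)→198340, (A,nl)→769360 …(+1); best=10480 via (A,hash)

10480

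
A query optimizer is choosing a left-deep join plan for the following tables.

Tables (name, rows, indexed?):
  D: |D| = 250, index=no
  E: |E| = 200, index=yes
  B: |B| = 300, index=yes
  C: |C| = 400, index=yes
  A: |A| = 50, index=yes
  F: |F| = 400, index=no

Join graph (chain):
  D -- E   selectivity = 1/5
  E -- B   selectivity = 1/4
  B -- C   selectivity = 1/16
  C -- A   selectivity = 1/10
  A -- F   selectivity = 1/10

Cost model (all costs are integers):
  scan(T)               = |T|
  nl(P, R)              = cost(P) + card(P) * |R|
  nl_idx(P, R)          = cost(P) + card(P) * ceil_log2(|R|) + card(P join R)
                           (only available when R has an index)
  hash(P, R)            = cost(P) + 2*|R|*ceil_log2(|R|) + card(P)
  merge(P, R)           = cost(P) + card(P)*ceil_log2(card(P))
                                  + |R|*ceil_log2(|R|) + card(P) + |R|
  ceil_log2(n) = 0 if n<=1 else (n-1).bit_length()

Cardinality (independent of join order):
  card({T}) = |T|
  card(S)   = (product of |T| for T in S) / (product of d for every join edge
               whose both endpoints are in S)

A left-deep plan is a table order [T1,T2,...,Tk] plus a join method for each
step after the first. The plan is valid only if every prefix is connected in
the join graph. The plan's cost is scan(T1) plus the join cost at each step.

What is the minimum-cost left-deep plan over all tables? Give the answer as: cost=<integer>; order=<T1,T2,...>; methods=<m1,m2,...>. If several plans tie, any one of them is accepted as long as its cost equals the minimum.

Selinger DP (subsets sized 1..n):
  {D}: scan cost=250, card=250
  {E}: scan cost=200, card=200
  {B}: scan cost=300, card=300
  {C}: scan cost=400, card=400
  {A}: scan cost=50, card=50
  {F}: scan cost=400, card=400
  {DE}: card=10000; try (E,hash)→3700, (D,merge)→4250, (E,merge)→4300, (D,hash)→4400, (E,nl_idx)→12250, (D,nl)→50200 …(+1); best=3700 via (E,hash)
  {BE}: card=15000; try (E,hash)→3800, (B,merge)→5000, (E,merge)→5100, (B,hash)→5800, (B,nl_idx)→17000, (E,nl_idx)→17700 …(+2); best=3800 via (E,hash)
  {BC}: card=7500; try (B,hash)→6200, (C,merge)→7300, (B,merge)→7400, (C,hash)→7800, (C,nl_idx)→10500, (B,nl_idx)→11500 …(+2); best=6200 via (B,hash)
  {AC}: card=2000; try (A,hash)→1400, (C,nl_idx)→2500, (C,merge)→4400, (A,merge)→4750, (A,nl_idx)→4800, (C,hash)→7300 …(+2); best=1400 via (A,hash)
  {AF}: card=2000; try (A,hash)→1400, (F,merge)→4400, (A,merge)→4750, (A,nl_idx)→4800, (F,hash)→7300, (F,nl)→20050 …(+1); best=1400 via (A,hash)
  {BDE}: card=750000; try (B,hash)→19100, (D,hash)→22800, (B,merge)→156700, (D,merge)→231050, (B,nl_idx)→843700, (B,nl)→3003700 …(+1); best=19100 via (B,hash)
  {BCE}: card=375000; try (E,hash)→16900, (C,hash)→26000, (E,merge)→113000, (C,merge)→232800, (E,nl_idx)→441200, (C,nl_idx)→513800 …(+2); best=16900 via (E,hash)
  {ABC}: card=37500; try (B,hash)→8800, (A,hash)→14300, (B,merge)→28400, (B,nl_idx)→56900, (A,nl_idx)→88700, (A,merge)→111550 …(+2); best=8800 via (B,hash)
  {ACF}: card=80000; try (F,hash)→10600, (C,hash)→10600, (F,merge)→29400, (C,merge)→29400, (C,nl_idx)→99400, (F,nl)→801400 …(+1); best=10600 via (F,hash)
  {BCDE}: card=18750000; try (D,hash)→395900, (C,hash)→776300, (D,merge)→7519150, (C,merge)→15773100, (C,nl_idx)→25519100, (D,nl)→93766900 …(+1); best=395900 via (D,hash)
  {ABCE}: card=1875000; try (E,hash)→49500, (A,hash)→392500, (E,merge)→648100, (E,nl_idx)→2183800, (A,nl_idx)→4141900, (E,nl)→7508800 …(+2); best=49500 via (E,hash)
  {ABCF}: card=1500000; try (F,hash)→53500, (B,hash)→96000, (F,merge)→650300, (B,merge)→1453600, (B,nl_idx)→2230600, (F,nl)→15008800 …(+1); best=53500 via (F,hash)
  {ABCDE}: card=93750000; try (D,hash)→1928500, (A,hash)→19146500, (D,merge)→41301750, (A,nl_idx)→206645900, (D,nl)→468799500, (A,merge)→487896250 …(+1); best=1928500 via (D,hash)
  {ABCEF}: card=75000000; try (E,hash)→1556700, (F,hash)→1931700, (E,merge)→33055300, (F,merge)→41303500, (E,nl_idx)→87053500, (E,nl)→300053500 …(+1); best=1556700 via (E,hash)
  {ABCDEF}: card=3750000000; try (D,hash)→76560700, (F,hash)→95685700, (D,merge)→2101558950, (F,merge)→2626932500, (D,nl)→18751556700, (F,nl)→37501928500; best=76560700 via (D,hash)

cost=76560700; order=C,A,B,F,E,D; methods=hash,hash,hash,hash,hash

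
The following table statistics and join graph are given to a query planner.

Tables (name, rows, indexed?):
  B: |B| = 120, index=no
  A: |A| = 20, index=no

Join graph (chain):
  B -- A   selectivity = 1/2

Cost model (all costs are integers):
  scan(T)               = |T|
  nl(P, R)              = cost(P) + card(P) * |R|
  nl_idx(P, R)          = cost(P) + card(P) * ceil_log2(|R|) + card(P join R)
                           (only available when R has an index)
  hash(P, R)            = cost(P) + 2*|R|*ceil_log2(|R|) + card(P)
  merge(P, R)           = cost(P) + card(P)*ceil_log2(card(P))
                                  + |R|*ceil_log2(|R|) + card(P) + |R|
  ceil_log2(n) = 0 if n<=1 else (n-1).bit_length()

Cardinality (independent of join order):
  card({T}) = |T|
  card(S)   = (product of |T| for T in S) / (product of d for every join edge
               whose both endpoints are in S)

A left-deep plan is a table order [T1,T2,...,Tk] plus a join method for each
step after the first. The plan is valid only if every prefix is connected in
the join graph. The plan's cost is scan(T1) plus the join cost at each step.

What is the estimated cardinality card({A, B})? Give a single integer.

Tables in S: A(20), B(120)
Edges inside S: B-A(d=2)
numerator = 20 * 120 = 2400
denominator = 2 = 2
card(S) = 2400 / 2 = 1200

1200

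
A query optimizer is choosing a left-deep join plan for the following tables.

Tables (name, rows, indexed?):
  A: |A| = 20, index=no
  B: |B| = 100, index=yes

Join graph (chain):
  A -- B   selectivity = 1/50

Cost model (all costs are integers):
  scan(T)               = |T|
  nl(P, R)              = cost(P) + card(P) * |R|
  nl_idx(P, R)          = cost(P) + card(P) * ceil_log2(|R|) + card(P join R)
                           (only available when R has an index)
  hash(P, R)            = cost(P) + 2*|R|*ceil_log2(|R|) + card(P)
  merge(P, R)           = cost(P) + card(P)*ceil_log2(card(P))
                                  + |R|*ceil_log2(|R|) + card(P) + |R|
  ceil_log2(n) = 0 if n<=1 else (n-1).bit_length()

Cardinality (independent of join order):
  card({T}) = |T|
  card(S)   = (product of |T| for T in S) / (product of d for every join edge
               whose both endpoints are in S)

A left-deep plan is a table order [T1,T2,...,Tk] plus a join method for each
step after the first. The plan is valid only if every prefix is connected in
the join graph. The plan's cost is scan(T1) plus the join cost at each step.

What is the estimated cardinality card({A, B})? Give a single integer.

Tables in S: A(20), B(100)
Edges inside S: A-B(d=50)
numerator = 20 * 100 = 2000
denominator = 50 = 50
card(S) = 2000 / 50 = 40

40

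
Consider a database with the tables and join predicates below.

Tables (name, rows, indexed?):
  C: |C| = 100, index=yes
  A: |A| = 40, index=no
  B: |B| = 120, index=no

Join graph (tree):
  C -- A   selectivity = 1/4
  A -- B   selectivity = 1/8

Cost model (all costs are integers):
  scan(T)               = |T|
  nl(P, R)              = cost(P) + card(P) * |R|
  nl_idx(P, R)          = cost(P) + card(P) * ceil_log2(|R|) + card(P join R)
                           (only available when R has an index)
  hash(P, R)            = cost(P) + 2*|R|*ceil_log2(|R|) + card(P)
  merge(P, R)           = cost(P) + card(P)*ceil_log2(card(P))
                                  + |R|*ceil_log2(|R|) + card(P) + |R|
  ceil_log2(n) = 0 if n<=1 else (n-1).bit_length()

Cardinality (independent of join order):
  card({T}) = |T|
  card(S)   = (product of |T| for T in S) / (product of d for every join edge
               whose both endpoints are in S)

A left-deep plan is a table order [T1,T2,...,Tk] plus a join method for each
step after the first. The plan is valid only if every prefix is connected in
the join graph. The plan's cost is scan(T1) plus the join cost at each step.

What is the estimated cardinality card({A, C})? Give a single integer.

1000

Tables in S: A(40), C(100)
Edges inside S: C-A(d=4)
numerator = 40 * 100 = 4000
denominator = 4 = 4
card(S) = 4000 / 4 = 1000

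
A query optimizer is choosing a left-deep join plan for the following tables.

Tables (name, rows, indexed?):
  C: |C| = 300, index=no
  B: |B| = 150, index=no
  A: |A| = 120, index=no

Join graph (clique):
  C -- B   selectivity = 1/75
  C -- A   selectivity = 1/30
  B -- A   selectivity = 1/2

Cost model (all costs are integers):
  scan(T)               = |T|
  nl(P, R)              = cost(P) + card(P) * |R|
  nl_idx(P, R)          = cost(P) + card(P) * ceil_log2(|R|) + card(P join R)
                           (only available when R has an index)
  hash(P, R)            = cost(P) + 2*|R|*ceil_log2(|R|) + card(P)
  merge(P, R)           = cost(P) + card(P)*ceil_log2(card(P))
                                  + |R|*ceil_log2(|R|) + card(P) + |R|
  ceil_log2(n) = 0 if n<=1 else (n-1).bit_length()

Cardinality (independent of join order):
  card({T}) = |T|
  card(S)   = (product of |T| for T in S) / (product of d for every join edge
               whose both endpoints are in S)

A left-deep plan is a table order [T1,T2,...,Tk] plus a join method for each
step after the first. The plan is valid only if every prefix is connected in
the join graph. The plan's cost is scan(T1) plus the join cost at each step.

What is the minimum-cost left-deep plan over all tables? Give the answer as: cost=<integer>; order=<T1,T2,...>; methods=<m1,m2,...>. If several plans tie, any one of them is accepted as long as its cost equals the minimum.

Selinger DP (subsets sized 1..n):
  {C}: scan cost=300, card=300
  {B}: scan cost=150, card=150
  {A}: scan cost=120, card=120
  {BC}: card=600; try (B,hash)→3000, (C,merge)→4500, (B,merge)→4650, (C,hash)→5700, (C,nl)→45150, (B,nl)→45300; best=3000 via (B,hash)
  {AC}: card=1200; try (A,hash)→2280, (C,merge)→4080, (A,merge)→4260, (C,hash)→5640, (C,nl)→36120, (A,nl)→36300; best=2280 via (A,hash)
  {AB}: card=9000; try (A,hash)→1980, (B,merge)→2430, (A,merge)→2460, (B,hash)→2640, (B,nl)→18120, (A,nl)→18150; best=1980 via (A,hash)
  {ABC}: card=1200; try (A,hash)→5280, (B,hash)→5880, (A,merge)→10560, (C,hash)→16380, (B,merge)→18030, (A,nl)→75000 …(+3); best=5280 via (A,hash)

cost=5280; order=C,B,A; methods=hash,hash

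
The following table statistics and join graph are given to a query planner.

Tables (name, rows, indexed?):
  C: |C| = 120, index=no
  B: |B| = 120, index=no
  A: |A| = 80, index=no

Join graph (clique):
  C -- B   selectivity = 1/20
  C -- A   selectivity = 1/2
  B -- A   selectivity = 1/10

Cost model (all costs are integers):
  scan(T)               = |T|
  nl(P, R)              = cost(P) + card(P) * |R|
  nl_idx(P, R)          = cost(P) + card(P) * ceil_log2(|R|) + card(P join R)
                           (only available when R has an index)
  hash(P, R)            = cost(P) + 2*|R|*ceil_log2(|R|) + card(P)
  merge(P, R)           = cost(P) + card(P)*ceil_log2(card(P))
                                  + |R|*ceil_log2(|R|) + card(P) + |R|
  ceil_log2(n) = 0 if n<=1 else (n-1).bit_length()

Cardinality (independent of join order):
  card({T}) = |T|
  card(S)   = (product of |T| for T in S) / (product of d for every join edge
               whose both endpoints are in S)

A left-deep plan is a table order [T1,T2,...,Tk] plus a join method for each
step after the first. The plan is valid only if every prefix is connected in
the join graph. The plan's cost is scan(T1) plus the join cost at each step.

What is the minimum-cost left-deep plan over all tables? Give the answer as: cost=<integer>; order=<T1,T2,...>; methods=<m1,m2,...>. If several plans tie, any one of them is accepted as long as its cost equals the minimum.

Selinger DP (subsets sized 1..n):
  {C}: scan cost=120, card=120
  {B}: scan cost=120, card=120
  {A}: scan cost=80, card=80
  {BC}: card=720; try (C,hash)→1920, (B,hash)→1920, (C,merge)→2040, (B,merge)→2040, (C,nl)→14520, (B,nl)→14520; best=1920 via (C,hash)
  {AC}: card=4800; try (A,hash)→1360, (C,merge)→1680, (A,merge)→1720, (C,hash)→1840, (C,nl)→9680, (A,nl)→9720; best=1360 via (A,hash)
  {AB}: card=960; try (A,hash)→1360, (B,merge)→1680, (A,merge)→1720, (B,hash)→1840, (B,nl)→9680, (A,nl)→9720; best=1360 via (A,hash)
  {ABC}: card=2880; try (A,hash)→3760, (C,hash)→4000, (B,hash)→7840, (A,merge)→10480, (C,merge)→12880, (A,nl)→59520 …(+3); best=3760 via (A,hash)

cost=3760; order=B,C,A; methods=hash,hash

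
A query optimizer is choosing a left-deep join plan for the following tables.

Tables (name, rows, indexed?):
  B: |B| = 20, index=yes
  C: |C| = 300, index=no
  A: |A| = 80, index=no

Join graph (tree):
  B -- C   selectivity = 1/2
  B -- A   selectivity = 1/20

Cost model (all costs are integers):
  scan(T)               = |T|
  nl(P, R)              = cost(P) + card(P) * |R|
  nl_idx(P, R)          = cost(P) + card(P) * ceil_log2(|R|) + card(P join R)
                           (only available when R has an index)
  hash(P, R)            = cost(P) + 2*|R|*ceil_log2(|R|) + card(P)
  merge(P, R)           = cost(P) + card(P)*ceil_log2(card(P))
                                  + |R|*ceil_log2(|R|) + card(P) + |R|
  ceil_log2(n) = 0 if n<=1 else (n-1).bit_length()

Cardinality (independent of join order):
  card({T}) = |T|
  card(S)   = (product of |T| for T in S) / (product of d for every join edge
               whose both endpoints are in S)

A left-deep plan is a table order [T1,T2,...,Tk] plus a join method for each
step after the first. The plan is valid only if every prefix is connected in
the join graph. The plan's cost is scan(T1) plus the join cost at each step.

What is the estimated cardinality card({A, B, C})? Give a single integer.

12000

Tables in S: A(80), B(20), C(300)
Edges inside S: B-C(d=2), B-A(d=20)
numerator = 80 * 20 * 300 = 480000
denominator = 2 * 20 = 40
card(S) = 480000 / 40 = 12000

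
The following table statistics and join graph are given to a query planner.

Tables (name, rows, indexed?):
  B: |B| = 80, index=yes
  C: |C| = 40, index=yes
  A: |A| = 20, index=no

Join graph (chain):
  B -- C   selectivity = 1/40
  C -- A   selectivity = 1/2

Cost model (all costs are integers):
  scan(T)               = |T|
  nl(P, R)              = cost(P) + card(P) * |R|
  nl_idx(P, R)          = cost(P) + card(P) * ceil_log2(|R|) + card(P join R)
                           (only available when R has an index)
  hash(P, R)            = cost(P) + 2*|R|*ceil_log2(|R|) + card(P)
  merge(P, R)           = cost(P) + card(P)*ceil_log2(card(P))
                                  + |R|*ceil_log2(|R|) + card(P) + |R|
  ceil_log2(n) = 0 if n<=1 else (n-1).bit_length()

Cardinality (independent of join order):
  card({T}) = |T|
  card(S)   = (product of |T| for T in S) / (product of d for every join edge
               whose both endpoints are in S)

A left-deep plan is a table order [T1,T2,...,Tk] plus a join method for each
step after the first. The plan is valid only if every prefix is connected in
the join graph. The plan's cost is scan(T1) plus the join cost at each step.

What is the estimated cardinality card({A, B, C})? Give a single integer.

800

Tables in S: A(20), B(80), C(40)
Edges inside S: B-C(d=40), C-A(d=2)
numerator = 20 * 80 * 40 = 64000
denominator = 40 * 2 = 80
card(S) = 64000 / 80 = 800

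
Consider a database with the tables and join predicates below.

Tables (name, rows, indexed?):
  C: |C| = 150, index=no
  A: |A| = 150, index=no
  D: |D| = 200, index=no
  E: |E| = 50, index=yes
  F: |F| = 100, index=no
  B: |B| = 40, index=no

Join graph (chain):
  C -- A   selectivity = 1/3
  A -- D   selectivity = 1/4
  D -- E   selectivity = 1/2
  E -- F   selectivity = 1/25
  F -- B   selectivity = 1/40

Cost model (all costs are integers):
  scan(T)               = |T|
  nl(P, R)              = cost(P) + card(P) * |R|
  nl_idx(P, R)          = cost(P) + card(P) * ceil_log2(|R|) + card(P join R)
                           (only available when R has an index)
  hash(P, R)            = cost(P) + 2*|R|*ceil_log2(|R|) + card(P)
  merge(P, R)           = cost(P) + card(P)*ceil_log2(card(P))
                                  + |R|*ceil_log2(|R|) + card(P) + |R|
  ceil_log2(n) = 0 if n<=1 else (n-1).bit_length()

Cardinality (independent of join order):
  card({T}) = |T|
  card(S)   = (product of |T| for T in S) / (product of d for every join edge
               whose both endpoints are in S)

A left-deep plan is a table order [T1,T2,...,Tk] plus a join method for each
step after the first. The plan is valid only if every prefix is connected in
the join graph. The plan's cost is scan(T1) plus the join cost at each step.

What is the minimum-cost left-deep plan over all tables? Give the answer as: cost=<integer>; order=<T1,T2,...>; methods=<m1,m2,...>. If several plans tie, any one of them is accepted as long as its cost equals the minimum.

Selinger DP (subsets sized 1..n):
  {C}: scan cost=150, card=150
  {A}: scan cost=150, card=150
  {D}: scan cost=200, card=200
  {E}: scan cost=50, card=50
  {F}: scan cost=100, card=100
  {B}: scan cost=40, card=40
  {AC}: card=7500; try (C,hash)→2700, (A,hash)→2700, (C,merge)→2850, (A,merge)→2850, (C,nl)→22650, (A,nl)→22650; best=2700 via (C,hash)
  {AD}: card=7500; try (A,hash)→2800, (D,merge)→3300, (A,merge)→3350, (D,hash)→3500, (D,nl)→30150, (A,nl)→30200; best=2800 via (A,hash)
  {DE}: card=5000; try (E,hash)→1000, (D,merge)→2200, (E,merge)→2350, (D,hash)→3300, (E,nl_idx)→6400, (D,nl)→10050 …(+1); best=1000 via (E,hash)
  {EF}: card=200; try (E,hash)→800, (E,nl_idx)→900, (F,merge)→1200, (E,merge)→1250, (F,hash)→1500, (F,nl)→5050 …(+1); best=800 via (E,hash)
  {BF}: card=100; try (B,hash)→680, (F,merge)→1120, (B,merge)→1180, (F,hash)→1480, (F,nl)→4040, (B,nl)→4100; best=680 via (B,hash)
  {ACD}: card=375000; try (C,hash)→12700, (D,hash)→13400, (C,merge)→109150, (D,merge)→109500, (C,nl)→1127800, (D,nl)→1502700; best=12700 via (C,hash)
  {ADE}: card=187500; try (A,hash)→8400, (E,hash)→10900, (A,merge)→72350, (E,merge)→108150, (E,nl_idx)→235300, (E,nl)→377800 …(+1); best=8400 via (A,hash)
  {DEF}: card=20000; try (D,hash)→4200, (D,merge)→4400, (F,hash)→7400, (D,nl)→40800, (F,merge)→71800, (F,nl)→501000; best=4200 via (D,hash)
  {BEF}: card=200; try (E,hash)→1380, (E,nl_idx)→1480, (B,hash)→1480, (E,merge)→1830, (B,merge)→2880, (E,nl)→5680 …(+1); best=1380 via (E,hash)
  {ACDE}: card=9375000; try (C,hash)→198300, (E,hash)→388300, (C,merge)→3572250, (E,merge)→7513050, (E,nl_idx)→11637700, (E,nl)→18762700 …(+1); best=198300 via (C,hash)
  {ADEF}: card=750000; try (A,hash)→26600, (F,hash)→197300, (A,merge)→325550, (A,nl)→3004200, (F,merge)→3571700, (F,nl)→18758400; best=26600 via (A,hash)
  {BDEF}: card=20000; try (D,hash)→4780, (D,merge)→4980, (B,hash)→24680, (D,nl)→41380, (B,merge)→324480, (B,nl)→804200; best=4780 via (D,hash)
  {ACDEF}: card=37500000; try (C,hash)→779000, (F,hash)→9574700, (C,merge)→15777950, (C,nl)→112526600, (F,merge)→234574100, (F,nl)→937698300; best=779000 via (C,hash)
  {ABDEF}: card=750000; try (A,hash)→27180, (A,merge)→326130, (B,hash)→777080, (A,nl)→3004780, (B,merge)→15776880, (B,nl)→30026600; best=27180 via (A,hash)
  {ABCDEF}: card=37500000; try (C,hash)→779580, (C,merge)→15778530, (B,hash)→38279480, (C,nl)→112527180, (B,merge)→1013279280, (B,nl)→1500779000; best=779580 via (C,hash)

cost=779580; order=F,B,E,D,A,C; methods=hash,hash,hash,hash,hash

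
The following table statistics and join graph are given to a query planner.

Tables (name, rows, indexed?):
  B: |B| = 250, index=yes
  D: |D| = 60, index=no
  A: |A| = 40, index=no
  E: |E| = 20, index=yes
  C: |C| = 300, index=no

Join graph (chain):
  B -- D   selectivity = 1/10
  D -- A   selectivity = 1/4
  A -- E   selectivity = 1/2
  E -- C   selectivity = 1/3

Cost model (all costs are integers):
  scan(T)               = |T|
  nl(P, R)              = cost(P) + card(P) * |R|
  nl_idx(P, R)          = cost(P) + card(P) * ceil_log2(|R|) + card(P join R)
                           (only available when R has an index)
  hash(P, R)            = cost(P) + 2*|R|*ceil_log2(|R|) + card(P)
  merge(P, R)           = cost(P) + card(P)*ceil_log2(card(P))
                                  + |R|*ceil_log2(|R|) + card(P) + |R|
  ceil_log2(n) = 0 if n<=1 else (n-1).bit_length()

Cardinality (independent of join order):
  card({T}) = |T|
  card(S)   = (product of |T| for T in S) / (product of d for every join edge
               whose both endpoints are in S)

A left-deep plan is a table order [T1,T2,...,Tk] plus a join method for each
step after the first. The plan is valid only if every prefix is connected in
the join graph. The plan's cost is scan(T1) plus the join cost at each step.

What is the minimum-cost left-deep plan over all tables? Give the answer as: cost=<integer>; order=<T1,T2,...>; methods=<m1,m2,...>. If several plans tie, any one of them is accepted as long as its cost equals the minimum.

Selinger DP (subsets sized 1..n):
  {B}: scan cost=250, card=250
  {D}: scan cost=60, card=60
  {A}: scan cost=40, card=40
  {E}: scan cost=20, card=20
  {C}: scan cost=300, card=300
  {BD}: card=1500; try (D,hash)→1220, (B,nl_idx)→2040, (B,merge)→2730, (D,merge)→2920, (B,hash)→4120, (B,nl)→15060 …(+1); best=1220 via (D,hash)
  {AD}: card=600; try (A,hash)→600, (D,merge)→740, (A,merge)→760, (D,hash)→800, (D,nl)→2440, (A,nl)→2460; best=600 via (A,hash)
  {AE}: card=400; try (E,hash)→280, (A,merge)→420, (E,merge)→440, (A,hash)→520, (E,nl_idx)→640, (A,nl)→820 …(+1); best=280 via (E,hash)
  {CE}: card=2000; try (E,hash)→800, (C,merge)→3140, (E,merge)→3420, (E,nl_idx)→3800, (C,hash)→5440, (C,nl)→6020 …(+1); best=800 via (E,hash)
  {ABD}: card=15000; try (A,hash)→3200, (B,hash)→5200, (B,merge)→9450, (A,merge)→19500, (B,nl_idx)→20400, (A,nl)→61220 …(+1); best=3200 via (A,hash)
  {ADE}: card=6000; try (E,hash)→1400, (D,hash)→1400, (D,merge)→4700, (E,merge)→7320, (E,nl_idx)→9600, (E,nl)→12600 …(+1); best=1400 via (E,hash)
  {ACE}: card=40000; try (A,hash)→3280, (C,hash)→6080, (C,merge)→7280, (A,merge)→25080, (A,nl)→80800, (C,nl)→120280; best=3280 via (A,hash)
  {ABDE}: card=150000; try (B,hash)→11400, (E,hash)→18400, (B,merge)→87650, (B,nl_idx)→199400, (E,nl_idx)→228200, (E,merge)→228320 …(+2); best=11400 via (B,hash)
  {ACDE}: card=600000; try (C,hash)→12800, (D,hash)→44000, (C,merge)→88400, (D,merge)→683700, (C,nl)→1801400, (D,nl)→2403280; best=12800 via (C,hash)
  {ABCDE}: card=15000000; try (C,hash)→166800, (B,hash)→616800, (C,merge)→2864400, (B,merge)→12615050, (B,nl_idx)→19812800, (C,nl)→45011400 …(+1); best=166800 via (C,hash)

cost=166800; order=D,A,E,B,C; methods=hash,hash,hash,hash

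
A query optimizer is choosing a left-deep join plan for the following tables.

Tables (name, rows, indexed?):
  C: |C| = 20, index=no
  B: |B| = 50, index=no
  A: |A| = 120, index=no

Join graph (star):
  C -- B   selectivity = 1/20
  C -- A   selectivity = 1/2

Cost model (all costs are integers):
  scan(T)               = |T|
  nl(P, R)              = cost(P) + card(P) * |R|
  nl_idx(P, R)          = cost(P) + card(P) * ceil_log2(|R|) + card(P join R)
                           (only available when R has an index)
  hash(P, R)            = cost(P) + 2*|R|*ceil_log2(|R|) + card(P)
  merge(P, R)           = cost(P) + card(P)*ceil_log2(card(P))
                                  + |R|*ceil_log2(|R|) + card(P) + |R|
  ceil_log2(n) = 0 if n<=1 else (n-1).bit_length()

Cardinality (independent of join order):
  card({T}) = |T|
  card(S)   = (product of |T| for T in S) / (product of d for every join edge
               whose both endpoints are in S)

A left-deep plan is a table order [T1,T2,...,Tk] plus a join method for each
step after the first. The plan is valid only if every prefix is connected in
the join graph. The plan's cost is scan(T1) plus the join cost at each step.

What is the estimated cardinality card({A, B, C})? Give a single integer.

Tables in S: A(120), B(50), C(20)
Edges inside S: C-B(d=20), C-A(d=2)
numerator = 120 * 50 * 20 = 120000
denominator = 20 * 2 = 40
card(S) = 120000 / 40 = 3000

3000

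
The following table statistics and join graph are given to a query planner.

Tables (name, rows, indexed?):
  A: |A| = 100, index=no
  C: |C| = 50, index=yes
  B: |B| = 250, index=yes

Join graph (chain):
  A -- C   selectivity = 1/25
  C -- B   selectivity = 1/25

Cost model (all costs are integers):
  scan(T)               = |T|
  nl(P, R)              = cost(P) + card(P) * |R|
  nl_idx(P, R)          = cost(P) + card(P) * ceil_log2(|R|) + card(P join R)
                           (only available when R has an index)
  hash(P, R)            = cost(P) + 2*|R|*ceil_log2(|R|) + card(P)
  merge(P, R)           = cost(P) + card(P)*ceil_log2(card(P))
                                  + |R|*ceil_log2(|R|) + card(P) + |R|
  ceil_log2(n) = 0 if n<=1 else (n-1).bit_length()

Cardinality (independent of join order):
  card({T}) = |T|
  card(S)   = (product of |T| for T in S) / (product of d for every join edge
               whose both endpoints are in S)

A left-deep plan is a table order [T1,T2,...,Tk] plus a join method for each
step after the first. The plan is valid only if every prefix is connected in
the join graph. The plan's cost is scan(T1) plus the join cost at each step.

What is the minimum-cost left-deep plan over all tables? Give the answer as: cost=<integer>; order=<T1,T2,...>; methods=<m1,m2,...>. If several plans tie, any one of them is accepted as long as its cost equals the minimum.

cost=2850; order=C,B,A; methods=nl_idx,hash

Selinger DP (subsets sized 1..n):
  {A}: scan cost=100, card=100
  {C}: scan cost=50, card=50
  {B}: scan cost=250, card=250
  {AC}: card=200; try (C,hash)→800, (C,nl_idx)→900, (A,merge)→1200, (C,merge)→1250, (A,hash)→1500, (A,nl)→5050 …(+1); best=800 via (C,hash)
  {BC}: card=500; try (B,nl_idx)→950, (C,hash)→1100, (C,nl_idx)→2250, (B,merge)→2650, (C,merge)→2850, (B,hash)→4100 …(+2); best=950 via (B,nl_idx)
  {ABC}: card=2000; try (A,hash)→2850, (B,nl_idx)→4400, (B,merge)→4850, (B,hash)→5000, (A,merge)→6750, (B,nl)→50800 …(+1); best=2850 via (A,hash)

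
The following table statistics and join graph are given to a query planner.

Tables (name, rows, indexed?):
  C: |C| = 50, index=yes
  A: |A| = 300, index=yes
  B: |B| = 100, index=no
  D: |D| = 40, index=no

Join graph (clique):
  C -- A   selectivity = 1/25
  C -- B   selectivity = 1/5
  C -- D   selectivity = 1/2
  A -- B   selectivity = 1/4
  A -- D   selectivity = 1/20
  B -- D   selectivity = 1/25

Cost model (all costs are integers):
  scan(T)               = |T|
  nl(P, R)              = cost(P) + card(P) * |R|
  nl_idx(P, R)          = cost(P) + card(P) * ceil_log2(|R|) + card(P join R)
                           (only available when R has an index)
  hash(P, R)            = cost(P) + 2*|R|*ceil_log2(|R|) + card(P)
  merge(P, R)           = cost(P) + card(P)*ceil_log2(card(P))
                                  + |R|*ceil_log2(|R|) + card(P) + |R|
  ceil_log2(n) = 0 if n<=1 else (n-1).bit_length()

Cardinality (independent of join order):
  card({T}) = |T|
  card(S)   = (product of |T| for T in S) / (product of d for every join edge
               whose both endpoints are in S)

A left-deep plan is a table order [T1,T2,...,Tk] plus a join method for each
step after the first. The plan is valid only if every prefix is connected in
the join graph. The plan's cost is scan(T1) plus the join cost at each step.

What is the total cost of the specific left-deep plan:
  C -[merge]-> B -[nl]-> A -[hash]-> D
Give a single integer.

step 1: scan C: cost=50, card=50
step 2: join B via merge
    card(P join B) = 50*100/(5) = 1000
    cost = 50 + 50*6 + 100*7 + 50 + 100 = 1200
step 3: join A via nl
    card(P join A) = 1000*300/(25*4) = 3000
    cost = 1200 + 1000*300 = 301200
step 4: join D via hash
    card(P join D) = 3000*40/(2*20*25) = 120
    cost = 301200 + 2*40*6 + 3000 = 304680

304680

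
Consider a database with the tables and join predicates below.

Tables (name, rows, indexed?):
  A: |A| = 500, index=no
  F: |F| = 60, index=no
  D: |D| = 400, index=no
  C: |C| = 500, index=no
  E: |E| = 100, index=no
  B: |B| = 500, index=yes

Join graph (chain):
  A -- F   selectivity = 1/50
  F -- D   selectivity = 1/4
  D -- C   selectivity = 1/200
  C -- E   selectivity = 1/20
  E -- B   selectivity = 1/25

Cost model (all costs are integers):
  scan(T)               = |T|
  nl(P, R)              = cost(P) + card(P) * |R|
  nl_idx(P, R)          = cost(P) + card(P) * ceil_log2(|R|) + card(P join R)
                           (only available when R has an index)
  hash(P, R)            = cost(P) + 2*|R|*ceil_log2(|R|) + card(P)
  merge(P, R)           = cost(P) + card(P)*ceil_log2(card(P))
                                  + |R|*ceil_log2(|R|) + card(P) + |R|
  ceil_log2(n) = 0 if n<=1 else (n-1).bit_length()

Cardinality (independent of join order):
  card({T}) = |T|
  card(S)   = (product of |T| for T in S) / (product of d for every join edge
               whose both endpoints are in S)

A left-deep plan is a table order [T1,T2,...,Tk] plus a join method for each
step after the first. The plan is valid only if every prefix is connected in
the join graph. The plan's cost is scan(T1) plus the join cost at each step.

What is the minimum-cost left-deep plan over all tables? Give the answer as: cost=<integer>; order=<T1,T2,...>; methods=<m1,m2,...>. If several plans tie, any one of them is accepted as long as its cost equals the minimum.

Selinger DP (subsets sized 1..n):
  {A}: scan cost=500, card=500
  {F}: scan cost=60, card=60
  {D}: scan cost=400, card=400
  {C}: scan cost=500, card=500
  {E}: scan cost=100, card=100
  {B}: scan cost=500, card=500
  {AF}: card=600; try (F,hash)→1720, (A,merge)→5480, (F,merge)→5920, (A,hash)→9120, (A,nl)→30060, (F,nl)→30500; best=1720 via (F,hash)
  {DF}: card=6000; try (F,hash)→1520, (D,merge)→4480, (F,merge)→4820, (D,hash)→7320, (D,nl)→24060, (F,nl)→24400; best=1520 via (F,hash)
  {CD}: card=1000; try (D,hash)→8200, (C,merge)→9400, (D,merge)→9500, (C,hash)→9800, (C,nl)→200400, (D,nl)→200500; best=8200 via (D,hash)
  {CE}: card=2500; try (E,hash)→2400, (C,merge)→5900, (E,merge)→6300, (C,hash)→9200, (C,nl)→50100, (E,nl)→50500; best=2400 via (E,hash)
  {BE}: card=2000; try (E,hash)→2400, (B,nl_idx)→3000, (B,merge)→5900, (E,merge)→6300, (B,hash)→9200, (B,nl)→50100 …(+1); best=2400 via (E,hash)
  {ADF}: card=60000; try (D,hash)→9520, (D,merge)→12320, (A,hash)→16520, (A,merge)→90520, (D,nl)→241720, (A,nl)→3001520; best=9520 via (D,hash)
  {CDF}: card=15000; try (F,hash)→9920, (C,hash)→16520, (F,merge)→19620, (F,nl)→68200, (C,merge)→90520, (C,nl)→3001520; best=9920 via (F,hash)
  {CDE}: card=5000; try (E,hash)→10600, (D,hash)→12100, (E,merge)→20000, (D,merge)→38900, (E,nl)→108200, (D,nl)→1002400; best=10600 via (E,hash)
  {BCE}: card=50000; try (C,hash)→13400, (B,hash)→13900, (C,merge)→31400, (B,merge)→39900, (B,nl_idx)→74900, (C,nl)→1002400 …(+1); best=13400 via (C,hash)
  {ACDF}: card=150000; try (A,hash)→33920, (C,hash)→78520, (A,merge)→239920, (C,merge)→1034520, (A,nl)→7509920, (C,nl)→30009520; best=33920 via (A,hash)
  {CDEF}: card=75000; try (F,hash)→16320, (E,hash)→26320, (F,merge)→81020, (E,merge)→235720, (F,nl)→310600, (E,nl)→1509920; best=16320 via (F,hash)
  {BCDE}: card=100000; try (B,hash)→24600, (D,hash)→70600, (B,merge)→85600, (B,nl_idx)→155600, (D,merge)→867400, (B,nl)→2510600 …(+1); best=24600 via (B,hash)
  {ACDEF}: card=750000; try (A,hash)→100320, (E,hash)→185320, (A,merge)→1371320, (E,merge)→2884720, (E,nl)→15033920, (A,nl)→37516320; best=100320 via (A,hash)
  {BCDEF}: card=1500000; try (B,hash)→100320, (F,hash)→125320, (B,merge)→1371320, (F,merge)→1825020, (B,nl_idx)→2191320, (F,nl)→6024600 …(+1); best=100320 via (B,hash)
  {ABCDEF}: card=15000000; try (B,hash)→859320, (A,hash)→1609320, (B,merge)→15855320, (B,nl_idx)→21850320, (A,merge)→33105320, (B,nl)→375100320 …(+1); best=859320 via (B,hash)

cost=859320; order=C,D,E,F,A,B; methods=hash,hash,hash,hash,hash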